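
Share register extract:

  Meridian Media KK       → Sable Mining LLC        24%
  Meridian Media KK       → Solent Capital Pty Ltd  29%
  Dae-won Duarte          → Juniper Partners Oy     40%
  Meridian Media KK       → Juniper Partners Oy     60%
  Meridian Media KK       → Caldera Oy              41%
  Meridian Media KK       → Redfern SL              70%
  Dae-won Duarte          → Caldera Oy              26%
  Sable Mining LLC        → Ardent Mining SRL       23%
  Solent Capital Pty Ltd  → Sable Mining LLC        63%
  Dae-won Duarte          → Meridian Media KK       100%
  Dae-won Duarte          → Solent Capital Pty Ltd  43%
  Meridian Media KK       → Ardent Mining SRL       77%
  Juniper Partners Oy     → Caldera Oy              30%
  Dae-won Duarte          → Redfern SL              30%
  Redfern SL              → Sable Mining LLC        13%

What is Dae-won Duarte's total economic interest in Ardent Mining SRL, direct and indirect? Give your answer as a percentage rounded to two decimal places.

95.94%

Dae-won reaches Ardent along 6 paths.
Via Meridian: 100% × 77% = 77%.
Via Meridian → Solent → Sable: 100% × 29% × 63% × 23% = 4.2021%.
Via Solent → Sable: 43% × 63% × 23% = 6.2307%.
Via Redfern → Sable: 30% × 13% × 23% = 0.897%.
Via Meridian → Redfern → Sable: 100% × 70% × 13% × 23% = 2.093%.
Via Meridian → Sable: 100% × 24% × 23% = 5.52%.
Total: 77% + 4.2021% + 6.2307% + 0.897% + 2.093% + 5.52% = 95.9428%.
Rounded: 95.94%.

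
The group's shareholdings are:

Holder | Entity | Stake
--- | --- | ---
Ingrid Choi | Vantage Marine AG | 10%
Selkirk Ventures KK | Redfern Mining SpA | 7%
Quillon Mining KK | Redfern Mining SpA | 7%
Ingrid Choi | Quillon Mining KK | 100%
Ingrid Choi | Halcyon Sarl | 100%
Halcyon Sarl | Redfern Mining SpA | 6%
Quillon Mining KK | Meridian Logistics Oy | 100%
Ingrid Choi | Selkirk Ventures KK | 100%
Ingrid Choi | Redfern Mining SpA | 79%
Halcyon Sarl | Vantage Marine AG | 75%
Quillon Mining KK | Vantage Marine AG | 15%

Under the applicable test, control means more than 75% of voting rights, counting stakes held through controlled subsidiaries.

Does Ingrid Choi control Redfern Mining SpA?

Yes

Ingrid holds 100% of Quillon, so Ingrid controls Quillon.
Ingrid holds 100% of Selkirk, so Ingrid controls Selkirk.
Ingrid holds 100% of Halcyon, so Ingrid controls Halcyon.
Ingrid and Selkirk and Halcyon and Quillon together hold 79% + 7% + 6% + 7% = 99% of Redfern, so Ingrid controls Redfern.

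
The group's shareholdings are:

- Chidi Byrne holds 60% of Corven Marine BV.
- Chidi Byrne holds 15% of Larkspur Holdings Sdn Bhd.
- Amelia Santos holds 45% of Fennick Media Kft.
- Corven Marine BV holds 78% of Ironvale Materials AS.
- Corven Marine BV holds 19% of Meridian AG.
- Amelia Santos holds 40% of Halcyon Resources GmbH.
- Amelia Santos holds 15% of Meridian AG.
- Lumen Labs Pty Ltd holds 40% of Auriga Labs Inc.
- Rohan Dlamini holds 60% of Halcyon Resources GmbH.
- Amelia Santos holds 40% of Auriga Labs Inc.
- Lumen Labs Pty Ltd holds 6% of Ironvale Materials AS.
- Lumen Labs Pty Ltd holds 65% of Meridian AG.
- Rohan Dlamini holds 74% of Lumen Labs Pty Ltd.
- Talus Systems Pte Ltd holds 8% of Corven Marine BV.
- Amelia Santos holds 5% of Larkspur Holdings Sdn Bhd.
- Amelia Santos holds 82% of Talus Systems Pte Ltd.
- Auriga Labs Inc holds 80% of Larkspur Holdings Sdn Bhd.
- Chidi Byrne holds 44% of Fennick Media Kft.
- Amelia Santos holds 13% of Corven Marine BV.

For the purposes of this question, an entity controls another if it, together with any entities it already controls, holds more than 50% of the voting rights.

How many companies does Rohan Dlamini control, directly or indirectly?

3

Rohan holds 74% of Lumen, so Rohan controls Lumen.
Lumen holds 65% of Meridian, so Rohan controls Meridian.
Rohan holds 60% of Halcyon, so Rohan controls Halcyon.
No other company's threshold is met.
Rohan controls 3 companies.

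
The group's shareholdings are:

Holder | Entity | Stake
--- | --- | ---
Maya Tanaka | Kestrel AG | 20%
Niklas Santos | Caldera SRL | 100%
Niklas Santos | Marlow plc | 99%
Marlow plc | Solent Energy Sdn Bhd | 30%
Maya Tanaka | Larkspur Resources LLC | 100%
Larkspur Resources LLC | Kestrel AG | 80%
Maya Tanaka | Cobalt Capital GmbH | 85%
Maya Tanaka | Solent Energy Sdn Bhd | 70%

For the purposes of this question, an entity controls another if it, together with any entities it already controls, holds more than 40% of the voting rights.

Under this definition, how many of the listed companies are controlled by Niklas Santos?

2

Niklas holds 100% of Caldera, so Niklas controls Caldera.
Niklas holds 99% of Marlow, so Niklas controls Marlow.
No other company's threshold is met.
Niklas controls 2 companies.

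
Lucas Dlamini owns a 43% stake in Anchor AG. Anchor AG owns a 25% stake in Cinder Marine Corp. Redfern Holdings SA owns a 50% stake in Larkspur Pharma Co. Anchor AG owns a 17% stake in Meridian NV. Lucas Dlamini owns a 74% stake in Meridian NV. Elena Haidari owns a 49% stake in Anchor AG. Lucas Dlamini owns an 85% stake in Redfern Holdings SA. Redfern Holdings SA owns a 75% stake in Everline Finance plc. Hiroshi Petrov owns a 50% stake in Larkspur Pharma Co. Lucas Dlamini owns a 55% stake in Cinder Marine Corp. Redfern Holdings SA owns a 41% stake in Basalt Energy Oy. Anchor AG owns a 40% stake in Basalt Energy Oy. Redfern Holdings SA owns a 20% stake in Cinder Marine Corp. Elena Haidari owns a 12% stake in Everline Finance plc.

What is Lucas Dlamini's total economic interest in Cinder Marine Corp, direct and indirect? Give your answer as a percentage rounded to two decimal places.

82.75%

Lucas reaches Cinder along 3 paths.
Direct stake: 55% = 55%.
Via Redfern: 85% × 20% = 17%.
Via Anchor: 43% × 25% = 10.75%.
Total: 55% + 17% + 10.75% = 82.75%.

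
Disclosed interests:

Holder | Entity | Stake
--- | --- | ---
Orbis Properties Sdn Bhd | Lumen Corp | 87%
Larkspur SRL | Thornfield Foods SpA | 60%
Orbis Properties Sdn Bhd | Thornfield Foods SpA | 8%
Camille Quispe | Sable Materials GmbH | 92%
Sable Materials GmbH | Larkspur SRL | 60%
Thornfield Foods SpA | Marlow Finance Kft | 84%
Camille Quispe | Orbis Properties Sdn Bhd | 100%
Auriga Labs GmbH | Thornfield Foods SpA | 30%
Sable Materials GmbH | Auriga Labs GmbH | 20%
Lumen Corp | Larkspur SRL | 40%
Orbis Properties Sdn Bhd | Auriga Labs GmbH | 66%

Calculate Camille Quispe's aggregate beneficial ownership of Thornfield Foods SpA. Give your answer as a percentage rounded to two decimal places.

87.32%

Camille reaches Thornfield along 5 paths.
Via Sable → Larkspur: 92% × 60% × 60% = 33.12%.
Via Orbis → Lumen → Larkspur: 100% × 87% × 40% × 60% = 20.88%.
Via Orbis: 100% × 8% = 8%.
Via Orbis → Auriga: 100% × 66% × 30% = 19.8%.
Via Sable → Auriga: 92% × 20% × 30% = 5.52%.
Total: 33.12% + 20.88% + 8% + 19.8% + 5.52% = 87.32%.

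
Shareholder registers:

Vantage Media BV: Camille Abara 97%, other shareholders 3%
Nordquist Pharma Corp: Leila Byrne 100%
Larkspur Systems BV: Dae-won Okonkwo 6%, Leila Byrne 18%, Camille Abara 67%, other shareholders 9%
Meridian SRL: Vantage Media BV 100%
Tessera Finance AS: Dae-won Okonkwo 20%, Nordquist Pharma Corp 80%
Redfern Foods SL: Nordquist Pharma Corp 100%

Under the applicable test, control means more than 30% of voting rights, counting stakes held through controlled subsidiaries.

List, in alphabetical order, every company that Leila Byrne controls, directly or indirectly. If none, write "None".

Nordquist Pharma Corp, Redfern Foods SL, Tessera Finance AS

Leila holds 100% of Nordquist, so Leila controls Nordquist.
Nordquist holds 80% of Tessera, so Leila controls Tessera.
Nordquist holds 100% of Redfern, so Leila controls Redfern.
No other company's threshold is met.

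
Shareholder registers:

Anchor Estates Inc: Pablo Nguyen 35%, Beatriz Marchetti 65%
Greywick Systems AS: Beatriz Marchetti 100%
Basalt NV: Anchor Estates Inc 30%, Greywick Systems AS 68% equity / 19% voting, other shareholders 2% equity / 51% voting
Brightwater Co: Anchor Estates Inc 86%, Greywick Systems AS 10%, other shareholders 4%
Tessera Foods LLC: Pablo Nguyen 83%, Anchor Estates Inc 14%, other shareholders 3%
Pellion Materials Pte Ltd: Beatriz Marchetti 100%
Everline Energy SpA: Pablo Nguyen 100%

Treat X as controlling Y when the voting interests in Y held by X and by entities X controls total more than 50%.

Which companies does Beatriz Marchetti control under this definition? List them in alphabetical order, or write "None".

Anchor Estates Inc, Brightwater Co, Greywick Systems AS, Pellion Materials Pte Ltd

Beatriz holds 65% of Anchor, so Beatriz controls Anchor.
Beatriz holds 100% of Greywick, so Beatriz controls Greywick.
Anchor and Greywick together hold 86% + 10% = 96% of Brightwater, so Beatriz controls Brightwater.
Beatriz holds 100% of Pellion, so Beatriz controls Pellion.
No other company's threshold is met.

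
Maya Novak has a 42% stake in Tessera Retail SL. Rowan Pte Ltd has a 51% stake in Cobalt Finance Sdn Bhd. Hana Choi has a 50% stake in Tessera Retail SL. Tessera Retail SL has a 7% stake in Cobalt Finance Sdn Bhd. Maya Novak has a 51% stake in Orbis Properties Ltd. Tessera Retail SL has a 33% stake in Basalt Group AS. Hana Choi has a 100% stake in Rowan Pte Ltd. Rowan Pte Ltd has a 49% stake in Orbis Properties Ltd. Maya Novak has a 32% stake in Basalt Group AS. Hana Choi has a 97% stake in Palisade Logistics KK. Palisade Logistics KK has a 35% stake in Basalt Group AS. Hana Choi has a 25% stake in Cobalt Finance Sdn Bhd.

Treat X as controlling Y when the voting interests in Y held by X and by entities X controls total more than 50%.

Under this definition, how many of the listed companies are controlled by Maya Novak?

Maya holds 51% of Orbis, so Maya controls Orbis.
No other company's threshold is met.
Maya controls 1 company.

1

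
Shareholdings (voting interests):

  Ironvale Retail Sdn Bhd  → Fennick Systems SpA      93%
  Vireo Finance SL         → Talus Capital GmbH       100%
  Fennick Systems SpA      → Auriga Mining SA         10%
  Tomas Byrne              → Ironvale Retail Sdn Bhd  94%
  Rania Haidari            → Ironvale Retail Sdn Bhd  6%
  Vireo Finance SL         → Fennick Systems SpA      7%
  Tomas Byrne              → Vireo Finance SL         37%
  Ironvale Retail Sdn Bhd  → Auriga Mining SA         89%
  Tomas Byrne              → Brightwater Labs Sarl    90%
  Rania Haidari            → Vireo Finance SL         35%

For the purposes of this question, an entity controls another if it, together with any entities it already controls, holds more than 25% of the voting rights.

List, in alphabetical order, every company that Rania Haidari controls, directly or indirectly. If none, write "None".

Rania holds 35% of Vireo, so Rania controls Vireo.
Vireo holds 100% of Talus, so Rania controls Talus.
No other company's threshold is met.

Talus Capital GmbH, Vireo Finance SL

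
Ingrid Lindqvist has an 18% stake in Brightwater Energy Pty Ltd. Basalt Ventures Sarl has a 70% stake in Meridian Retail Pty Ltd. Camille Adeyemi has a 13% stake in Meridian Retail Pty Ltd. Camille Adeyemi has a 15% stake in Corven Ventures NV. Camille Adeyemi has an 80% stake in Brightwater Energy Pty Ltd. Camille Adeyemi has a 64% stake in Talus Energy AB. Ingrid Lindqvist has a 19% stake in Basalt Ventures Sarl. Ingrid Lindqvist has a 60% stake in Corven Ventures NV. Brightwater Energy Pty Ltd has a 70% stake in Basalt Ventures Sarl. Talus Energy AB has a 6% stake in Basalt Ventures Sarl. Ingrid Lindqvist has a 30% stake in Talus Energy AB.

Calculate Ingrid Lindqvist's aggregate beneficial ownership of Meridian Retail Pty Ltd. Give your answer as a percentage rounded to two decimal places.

23.38%

Ingrid reaches Meridian along 3 paths.
Via Basalt: 19% × 70% = 13.3%.
Via Brightwater → Basalt: 18% × 70% × 70% = 8.82%.
Via Talus → Basalt: 30% × 6% × 70% = 1.26%.
Total: 13.3% + 8.82% + 1.26% = 23.38%.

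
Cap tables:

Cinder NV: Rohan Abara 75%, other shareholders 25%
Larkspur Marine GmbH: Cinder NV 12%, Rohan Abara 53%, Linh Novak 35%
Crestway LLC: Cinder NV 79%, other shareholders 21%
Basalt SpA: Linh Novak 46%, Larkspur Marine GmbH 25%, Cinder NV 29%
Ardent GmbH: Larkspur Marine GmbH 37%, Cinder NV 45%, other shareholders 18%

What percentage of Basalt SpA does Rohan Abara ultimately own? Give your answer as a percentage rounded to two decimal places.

37.25%

Rohan reaches Basalt along 3 paths.
Via Cinder → Larkspur: 75% × 12% × 25% = 2.25%.
Via Larkspur: 53% × 25% = 13.25%.
Via Cinder: 75% × 29% = 21.75%.
Total: 2.25% + 13.25% + 21.75% = 37.25%.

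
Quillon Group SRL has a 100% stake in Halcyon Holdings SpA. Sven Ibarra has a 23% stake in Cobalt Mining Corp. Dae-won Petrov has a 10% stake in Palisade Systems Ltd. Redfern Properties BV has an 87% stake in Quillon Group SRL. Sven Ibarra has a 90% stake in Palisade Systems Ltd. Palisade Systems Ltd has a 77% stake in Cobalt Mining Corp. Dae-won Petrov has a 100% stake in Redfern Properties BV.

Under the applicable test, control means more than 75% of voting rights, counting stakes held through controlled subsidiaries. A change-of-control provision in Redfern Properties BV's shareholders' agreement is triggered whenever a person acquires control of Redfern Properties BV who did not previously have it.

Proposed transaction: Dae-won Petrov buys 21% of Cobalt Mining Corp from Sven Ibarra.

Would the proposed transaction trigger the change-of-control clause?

The purchase adds only to Dae-won's holdings (Sven's stake shrinks), so Dae-won is the only person who could newly come to control Redfern.
Dae-won holds 100% of Redfern, so Dae-won controls Redfern.
So Dae-won already controls Redfern before the transaction.
After the purchase, Dae-won holds 21% of Cobalt directly, and Sven's stake falls to 2%.
Dae-won controlled Redfern already, so this is not a new person acquiring control; every other person's position is unchanged or reduced.
No new person acquires control, so the clause is not triggered.

No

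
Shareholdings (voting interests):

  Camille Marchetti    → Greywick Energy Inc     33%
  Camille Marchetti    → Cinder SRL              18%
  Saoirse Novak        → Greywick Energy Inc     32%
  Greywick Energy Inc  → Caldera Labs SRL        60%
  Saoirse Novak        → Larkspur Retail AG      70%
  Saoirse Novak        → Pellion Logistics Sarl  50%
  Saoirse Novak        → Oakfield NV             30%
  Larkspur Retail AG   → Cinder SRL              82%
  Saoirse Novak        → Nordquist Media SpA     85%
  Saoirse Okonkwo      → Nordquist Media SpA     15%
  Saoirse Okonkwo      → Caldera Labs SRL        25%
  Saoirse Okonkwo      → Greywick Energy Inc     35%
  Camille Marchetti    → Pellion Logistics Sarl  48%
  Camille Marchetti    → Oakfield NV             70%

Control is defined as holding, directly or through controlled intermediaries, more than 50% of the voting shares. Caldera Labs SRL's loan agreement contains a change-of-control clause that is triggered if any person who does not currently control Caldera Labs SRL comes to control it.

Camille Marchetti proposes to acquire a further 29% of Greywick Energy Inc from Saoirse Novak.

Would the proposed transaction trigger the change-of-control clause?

Yes

The purchase adds only to Camille's holdings (Saoirse Novak's stake shrinks), so Camille is the only person who could newly come to control Caldera.
Camille holds 70% of Oakfield, so Camille controls Oakfield.
Neither Camille nor any entity Camille controls holds any voting interest in Caldera.
So before the transaction, Camille does not control Caldera.
After the purchase, Camille's direct stake in Greywick rises to 33% + 29% = 62%, and Saoirse Novak's stake falls to 3%.
Camille holds 62% of Greywick, so Camille controls Greywick.
Greywick holds 60% of Caldera, so Camille controls Caldera.
Camille did not control Caldera before and does after, so the clause is triggered.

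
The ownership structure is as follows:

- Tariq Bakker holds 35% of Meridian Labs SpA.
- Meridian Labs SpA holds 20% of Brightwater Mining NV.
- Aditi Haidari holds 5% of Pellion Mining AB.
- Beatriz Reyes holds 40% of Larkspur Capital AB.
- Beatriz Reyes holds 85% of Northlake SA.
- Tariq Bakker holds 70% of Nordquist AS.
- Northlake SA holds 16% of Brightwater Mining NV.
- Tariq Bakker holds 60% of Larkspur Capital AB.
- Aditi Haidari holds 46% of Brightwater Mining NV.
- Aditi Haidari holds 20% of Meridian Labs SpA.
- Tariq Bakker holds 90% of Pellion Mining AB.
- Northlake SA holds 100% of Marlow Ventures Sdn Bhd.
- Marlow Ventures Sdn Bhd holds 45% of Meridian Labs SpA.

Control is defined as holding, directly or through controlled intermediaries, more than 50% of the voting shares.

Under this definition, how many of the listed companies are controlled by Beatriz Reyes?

Beatriz holds 85% of Northlake, so Beatriz controls Northlake.
Northlake holds 100% of Marlow, so Beatriz controls Marlow.
No other company's threshold is met.
Beatriz controls 2 companies.

2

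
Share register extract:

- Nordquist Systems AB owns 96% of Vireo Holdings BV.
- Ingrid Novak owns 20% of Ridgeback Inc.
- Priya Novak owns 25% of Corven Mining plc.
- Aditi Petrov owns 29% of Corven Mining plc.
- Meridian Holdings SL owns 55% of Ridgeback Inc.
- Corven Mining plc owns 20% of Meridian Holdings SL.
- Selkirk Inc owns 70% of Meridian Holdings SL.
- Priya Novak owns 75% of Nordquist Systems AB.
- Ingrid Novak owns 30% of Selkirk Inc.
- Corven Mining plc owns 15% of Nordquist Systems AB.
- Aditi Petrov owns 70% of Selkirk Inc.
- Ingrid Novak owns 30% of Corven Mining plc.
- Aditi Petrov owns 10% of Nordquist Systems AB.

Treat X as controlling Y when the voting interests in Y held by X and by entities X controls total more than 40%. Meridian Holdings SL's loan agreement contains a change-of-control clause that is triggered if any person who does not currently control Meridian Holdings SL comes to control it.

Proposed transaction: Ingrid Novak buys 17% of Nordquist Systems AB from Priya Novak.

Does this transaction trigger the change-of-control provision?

The purchase adds only to Ingrid's holdings (Priya's stake shrinks), so Ingrid is the only person who could newly come to control Meridian.
Ingrid's largest direct stake is 30% in Selkirk, which does not meet the threshold, so Ingrid controls no company.
Neither Ingrid nor any entity Ingrid controls holds any voting interest in Meridian.
So before the transaction, Ingrid does not control Meridian.
After the purchase, Ingrid holds 17% of Nordquist directly, and Priya's stake falls to 58%.
Ingrid's side now holds 17% of Nordquist, not > 40%, so Ingrid still does not control Nordquist.
After the transaction, neither Ingrid nor any entity Ingrid controls holds a voting interest in Meridian, so Ingrid still does not control it.
No new person acquires control, so the clause is not triggered.

No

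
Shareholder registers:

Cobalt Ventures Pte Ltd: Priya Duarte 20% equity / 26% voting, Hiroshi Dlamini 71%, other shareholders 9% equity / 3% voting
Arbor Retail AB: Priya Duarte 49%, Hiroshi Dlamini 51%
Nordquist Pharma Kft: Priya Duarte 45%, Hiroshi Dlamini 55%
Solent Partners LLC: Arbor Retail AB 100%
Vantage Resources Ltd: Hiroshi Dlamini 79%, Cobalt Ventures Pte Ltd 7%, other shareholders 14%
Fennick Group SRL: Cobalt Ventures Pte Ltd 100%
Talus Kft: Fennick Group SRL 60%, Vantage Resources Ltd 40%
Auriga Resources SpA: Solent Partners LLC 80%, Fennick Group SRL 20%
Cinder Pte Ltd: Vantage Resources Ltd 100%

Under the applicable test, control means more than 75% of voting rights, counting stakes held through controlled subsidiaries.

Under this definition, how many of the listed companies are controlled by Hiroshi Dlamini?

Hiroshi holds 79% of Vantage, so Hiroshi controls Vantage.
Vantage holds 100% of Cinder, so Hiroshi controls Cinder.
No other company's threshold is met.
Hiroshi controls 2 companies.

2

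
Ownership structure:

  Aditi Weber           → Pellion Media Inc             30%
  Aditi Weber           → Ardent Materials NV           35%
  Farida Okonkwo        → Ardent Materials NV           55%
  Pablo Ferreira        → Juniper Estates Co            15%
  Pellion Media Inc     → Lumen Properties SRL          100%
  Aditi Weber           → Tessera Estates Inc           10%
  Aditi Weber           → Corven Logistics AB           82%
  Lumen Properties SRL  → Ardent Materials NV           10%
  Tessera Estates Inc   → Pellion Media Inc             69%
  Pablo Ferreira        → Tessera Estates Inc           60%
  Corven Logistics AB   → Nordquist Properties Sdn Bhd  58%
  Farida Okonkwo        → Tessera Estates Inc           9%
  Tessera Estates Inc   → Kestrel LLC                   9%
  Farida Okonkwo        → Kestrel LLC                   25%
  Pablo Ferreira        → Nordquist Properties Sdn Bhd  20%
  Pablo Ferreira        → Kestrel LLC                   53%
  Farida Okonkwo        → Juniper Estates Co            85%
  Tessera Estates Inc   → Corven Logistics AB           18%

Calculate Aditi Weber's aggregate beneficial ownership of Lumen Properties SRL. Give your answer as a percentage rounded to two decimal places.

Aditi reaches Lumen along 2 paths.
Via Tessera → Pellion: 10% × 69% × 100% = 6.9%.
Via Pellion: 30% × 100% = 30%.
Total: 6.9% + 30% = 36.9%.
Rounded: 36.90%.

36.90%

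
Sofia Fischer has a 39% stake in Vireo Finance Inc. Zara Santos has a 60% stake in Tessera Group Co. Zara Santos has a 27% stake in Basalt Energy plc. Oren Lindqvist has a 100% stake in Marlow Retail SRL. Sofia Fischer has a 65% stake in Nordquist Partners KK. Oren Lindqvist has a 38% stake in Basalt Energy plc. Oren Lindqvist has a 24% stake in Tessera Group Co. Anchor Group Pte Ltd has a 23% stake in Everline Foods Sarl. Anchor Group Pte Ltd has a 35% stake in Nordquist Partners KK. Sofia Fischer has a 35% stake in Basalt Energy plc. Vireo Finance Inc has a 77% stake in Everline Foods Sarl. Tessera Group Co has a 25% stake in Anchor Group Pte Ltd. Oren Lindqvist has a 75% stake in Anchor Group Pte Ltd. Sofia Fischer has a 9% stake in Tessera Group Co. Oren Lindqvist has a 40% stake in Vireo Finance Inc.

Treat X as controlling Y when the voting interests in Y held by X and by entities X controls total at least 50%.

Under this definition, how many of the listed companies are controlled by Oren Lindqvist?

2

Oren holds 100% of Marlow, so Oren controls Marlow.
Oren holds 75% of Anchor, so Oren controls Anchor.
No other company's threshold is met.
Oren controls 2 companies.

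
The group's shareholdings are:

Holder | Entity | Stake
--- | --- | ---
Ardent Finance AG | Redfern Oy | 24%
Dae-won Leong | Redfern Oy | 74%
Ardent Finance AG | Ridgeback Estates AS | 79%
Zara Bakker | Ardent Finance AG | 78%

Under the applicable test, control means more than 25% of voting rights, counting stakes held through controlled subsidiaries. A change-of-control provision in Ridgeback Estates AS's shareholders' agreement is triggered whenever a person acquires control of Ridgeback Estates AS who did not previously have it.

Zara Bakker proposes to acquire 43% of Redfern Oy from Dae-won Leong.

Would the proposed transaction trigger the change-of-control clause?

The purchase adds only to Zara's holdings (Dae-won's stake shrinks), so Zara is the only person who could newly come to control Ridgeback.
Zara holds 78% of Ardent, so Zara controls Ardent.
Ardent holds 79% of Ridgeback, so Zara controls Ridgeback.
So Zara already controls Ridgeback before the transaction.
After the purchase, Zara holds 43% of Redfern directly, and Dae-won's stake falls to 31%.
Zara controlled Ridgeback already, so this is not a new person acquiring control; every other person's position is unchanged or reduced.
No new person acquires control, so the clause is not triggered.

No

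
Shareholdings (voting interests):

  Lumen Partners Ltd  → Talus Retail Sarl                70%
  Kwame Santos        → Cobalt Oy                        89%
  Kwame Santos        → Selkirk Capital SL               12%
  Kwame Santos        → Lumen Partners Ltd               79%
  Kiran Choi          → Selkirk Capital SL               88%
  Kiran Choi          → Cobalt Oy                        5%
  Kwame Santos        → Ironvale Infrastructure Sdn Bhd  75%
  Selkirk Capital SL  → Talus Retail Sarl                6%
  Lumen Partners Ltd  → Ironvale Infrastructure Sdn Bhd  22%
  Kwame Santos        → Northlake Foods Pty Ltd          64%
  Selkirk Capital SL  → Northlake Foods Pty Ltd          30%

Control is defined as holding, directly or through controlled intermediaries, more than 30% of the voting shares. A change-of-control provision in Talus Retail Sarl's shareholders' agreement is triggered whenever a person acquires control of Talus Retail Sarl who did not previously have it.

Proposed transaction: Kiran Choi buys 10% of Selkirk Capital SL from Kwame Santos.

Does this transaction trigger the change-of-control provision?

The purchase adds only to Kiran's holdings (Kwame's stake shrinks), so Kiran is the only person who could newly come to control Talus.
Kiran holds 88% of Selkirk, so Kiran controls Selkirk.
In Talus, Kiran's side holds only 6%, not > 30%.
So before the transaction, Kiran does not control Talus.
After the purchase, Kiran's direct stake in Selkirk rises to 88% + 10% = 98%, and Kwame's stake falls to 2%.
Kiran holds 98% of Selkirk, so Kiran controls Selkirk.
After the transaction, Kiran's side holds 6% of Talus, not > 30%, so Kiran still does not control Talus.
No new person acquires control, so the clause is not triggered.

No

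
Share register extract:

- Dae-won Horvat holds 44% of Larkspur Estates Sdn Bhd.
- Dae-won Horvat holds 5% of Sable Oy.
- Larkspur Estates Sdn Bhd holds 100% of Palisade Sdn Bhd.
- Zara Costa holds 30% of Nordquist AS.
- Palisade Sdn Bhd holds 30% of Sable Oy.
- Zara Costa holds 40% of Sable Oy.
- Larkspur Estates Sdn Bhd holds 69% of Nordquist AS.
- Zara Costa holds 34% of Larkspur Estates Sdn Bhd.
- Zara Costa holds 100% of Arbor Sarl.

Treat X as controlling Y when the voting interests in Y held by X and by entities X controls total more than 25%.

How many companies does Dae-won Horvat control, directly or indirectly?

4

Dae-won holds 44% of Larkspur, so Dae-won controls Larkspur.
Larkspur holds 69% of Nordquist, so Dae-won controls Nordquist.
Larkspur holds 100% of Palisade, so Dae-won controls Palisade.
Dae-won and Palisade together hold 5% + 30% = 35% of Sable, so Dae-won controls Sable.
No other company's threshold is met.
Dae-won controls 4 companies.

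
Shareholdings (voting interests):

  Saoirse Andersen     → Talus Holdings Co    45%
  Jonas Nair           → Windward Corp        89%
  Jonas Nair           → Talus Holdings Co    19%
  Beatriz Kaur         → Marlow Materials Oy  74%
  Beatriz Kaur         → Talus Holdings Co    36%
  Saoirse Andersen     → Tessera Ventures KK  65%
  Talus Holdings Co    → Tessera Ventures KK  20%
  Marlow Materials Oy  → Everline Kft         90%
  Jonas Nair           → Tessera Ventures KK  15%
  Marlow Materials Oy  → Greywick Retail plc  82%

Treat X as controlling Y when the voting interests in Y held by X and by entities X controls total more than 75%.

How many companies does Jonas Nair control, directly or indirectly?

Jonas holds 89% of Windward, so Jonas controls Windward.
No other company's threshold is met.
Jonas controls 1 company.

1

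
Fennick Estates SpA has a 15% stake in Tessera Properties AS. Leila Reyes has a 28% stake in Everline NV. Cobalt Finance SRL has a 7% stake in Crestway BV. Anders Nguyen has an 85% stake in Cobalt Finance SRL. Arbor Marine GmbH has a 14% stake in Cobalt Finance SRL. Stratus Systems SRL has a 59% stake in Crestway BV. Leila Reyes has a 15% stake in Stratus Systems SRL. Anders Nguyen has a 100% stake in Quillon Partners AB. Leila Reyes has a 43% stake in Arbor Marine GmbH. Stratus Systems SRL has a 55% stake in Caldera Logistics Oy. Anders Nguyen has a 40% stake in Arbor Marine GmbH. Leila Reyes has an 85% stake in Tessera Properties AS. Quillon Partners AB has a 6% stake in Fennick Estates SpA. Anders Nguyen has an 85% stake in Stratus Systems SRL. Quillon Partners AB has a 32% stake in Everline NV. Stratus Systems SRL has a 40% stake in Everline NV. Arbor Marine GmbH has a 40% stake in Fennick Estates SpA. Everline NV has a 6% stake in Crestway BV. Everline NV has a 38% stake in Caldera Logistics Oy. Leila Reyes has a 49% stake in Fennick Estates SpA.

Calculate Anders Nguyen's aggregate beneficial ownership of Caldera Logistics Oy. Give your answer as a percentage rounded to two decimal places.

71.83%

Anders reaches Caldera along 3 paths.
Via Stratus → Everline: 85% × 40% × 38% = 12.92%.
Via Quillon → Everline: 100% × 32% × 38% = 12.16%.
Via Stratus: 85% × 55% = 46.75%.
Total: 12.92% + 12.16% + 46.75% = 71.83%.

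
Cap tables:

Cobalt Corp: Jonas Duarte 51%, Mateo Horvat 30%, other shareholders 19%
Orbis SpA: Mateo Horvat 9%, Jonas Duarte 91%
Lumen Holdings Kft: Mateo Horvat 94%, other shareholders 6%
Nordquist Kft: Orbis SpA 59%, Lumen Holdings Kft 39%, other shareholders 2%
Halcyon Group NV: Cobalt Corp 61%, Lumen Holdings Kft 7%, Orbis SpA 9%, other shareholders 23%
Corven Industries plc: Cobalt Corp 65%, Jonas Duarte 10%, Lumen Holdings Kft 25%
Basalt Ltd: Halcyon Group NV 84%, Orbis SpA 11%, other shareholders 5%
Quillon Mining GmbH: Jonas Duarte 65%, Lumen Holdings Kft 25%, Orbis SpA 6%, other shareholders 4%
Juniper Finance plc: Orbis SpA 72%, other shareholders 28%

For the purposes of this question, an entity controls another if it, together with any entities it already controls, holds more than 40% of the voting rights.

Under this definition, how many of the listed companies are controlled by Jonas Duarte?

8

Jonas holds 51% of Cobalt, so Jonas controls Cobalt.
Jonas holds 91% of Orbis, so Jonas controls Orbis.
Orbis holds 59% of Nordquist, so Jonas controls Nordquist.
Cobalt and Orbis together hold 61% + 9% = 70% of Halcyon, so Jonas controls Halcyon.
Cobalt and Jonas together hold 65% + 10% = 75% of Corven, so Jonas controls Corven.
Halcyon and Orbis together hold 84% + 11% = 95% of Basalt, so Jonas controls Basalt.
Jonas and Orbis together hold 65% + 6% = 71% of Quillon, so Jonas controls Quillon.
Orbis holds 72% of Juniper, so Jonas controls Juniper.
No other company's threshold is met.
Jonas controls 8 companies.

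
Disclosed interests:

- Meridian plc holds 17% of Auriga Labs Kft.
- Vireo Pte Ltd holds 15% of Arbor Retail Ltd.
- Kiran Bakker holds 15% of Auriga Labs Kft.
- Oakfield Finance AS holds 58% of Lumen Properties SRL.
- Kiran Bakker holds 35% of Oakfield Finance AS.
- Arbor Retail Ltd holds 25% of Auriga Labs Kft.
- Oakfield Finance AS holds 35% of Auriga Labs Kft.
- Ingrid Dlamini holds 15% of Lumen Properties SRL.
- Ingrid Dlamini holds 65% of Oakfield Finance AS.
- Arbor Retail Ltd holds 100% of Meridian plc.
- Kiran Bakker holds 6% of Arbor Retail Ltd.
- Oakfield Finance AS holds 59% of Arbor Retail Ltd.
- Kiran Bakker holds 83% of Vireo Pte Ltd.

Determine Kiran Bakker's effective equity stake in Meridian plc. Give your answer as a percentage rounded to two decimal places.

39.10%

Kiran reaches Meridian along 3 paths.
Via Vireo → Arbor: 83% × 15% × 100% = 12.45%.
Via Arbor: 6% × 100% = 6%.
Via Oakfield → Arbor: 35% × 59% × 100% = 20.65%.
Total: 12.45% + 6% + 20.65% = 39.1%.
Rounded: 39.10%.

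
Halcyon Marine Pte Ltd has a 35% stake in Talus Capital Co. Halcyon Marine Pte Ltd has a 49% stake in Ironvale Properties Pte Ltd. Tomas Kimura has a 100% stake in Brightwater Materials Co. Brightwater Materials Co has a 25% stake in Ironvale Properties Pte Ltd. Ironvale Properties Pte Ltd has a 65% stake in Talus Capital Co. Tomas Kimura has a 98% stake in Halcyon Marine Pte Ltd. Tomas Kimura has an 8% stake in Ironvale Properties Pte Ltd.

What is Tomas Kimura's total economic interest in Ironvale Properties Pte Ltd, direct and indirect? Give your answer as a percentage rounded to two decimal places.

Tomas reaches Ironvale along 3 paths.
Via Halcyon: 98% × 49% = 48.02%.
Direct stake: 8% = 8%.
Via Brightwater: 100% × 25% = 25%.
Total: 48.02% + 8% + 25% = 81.02%.

81.02%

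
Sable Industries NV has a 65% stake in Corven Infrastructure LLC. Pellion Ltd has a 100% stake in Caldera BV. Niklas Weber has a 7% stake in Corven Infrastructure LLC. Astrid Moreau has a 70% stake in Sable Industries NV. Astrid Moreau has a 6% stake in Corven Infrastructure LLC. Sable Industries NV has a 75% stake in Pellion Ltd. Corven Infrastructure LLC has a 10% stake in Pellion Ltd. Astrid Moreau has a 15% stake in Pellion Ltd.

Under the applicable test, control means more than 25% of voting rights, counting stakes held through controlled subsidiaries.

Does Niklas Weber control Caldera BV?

Niklas's largest direct stake is 7% in Corven, which does not meet the threshold, so Niklas controls no company.
Neither Niklas nor any entity Niklas controls holds any voting interest in Caldera.
So Niklas does not control Caldera.

No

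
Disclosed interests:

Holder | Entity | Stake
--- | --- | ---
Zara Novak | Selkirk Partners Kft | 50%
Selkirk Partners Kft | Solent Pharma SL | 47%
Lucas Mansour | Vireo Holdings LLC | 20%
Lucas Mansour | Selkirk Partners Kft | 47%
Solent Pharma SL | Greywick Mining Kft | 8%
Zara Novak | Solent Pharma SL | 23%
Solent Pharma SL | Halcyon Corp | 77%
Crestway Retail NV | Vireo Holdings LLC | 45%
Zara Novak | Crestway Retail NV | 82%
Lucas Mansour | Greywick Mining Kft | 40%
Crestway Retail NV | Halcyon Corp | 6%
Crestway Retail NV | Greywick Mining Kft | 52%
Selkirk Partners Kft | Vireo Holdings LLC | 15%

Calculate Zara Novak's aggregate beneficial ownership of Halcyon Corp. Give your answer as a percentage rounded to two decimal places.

Zara reaches Halcyon along 3 paths.
Via Selkirk → Solent: 50% × 47% × 77% = 18.095%.
Via Solent: 23% × 77% = 17.71%.
Via Crestway: 82% × 6% = 4.92%.
Total: 18.095% + 17.71% + 4.92% = 40.725%.
Rounded: 40.73%.

40.73%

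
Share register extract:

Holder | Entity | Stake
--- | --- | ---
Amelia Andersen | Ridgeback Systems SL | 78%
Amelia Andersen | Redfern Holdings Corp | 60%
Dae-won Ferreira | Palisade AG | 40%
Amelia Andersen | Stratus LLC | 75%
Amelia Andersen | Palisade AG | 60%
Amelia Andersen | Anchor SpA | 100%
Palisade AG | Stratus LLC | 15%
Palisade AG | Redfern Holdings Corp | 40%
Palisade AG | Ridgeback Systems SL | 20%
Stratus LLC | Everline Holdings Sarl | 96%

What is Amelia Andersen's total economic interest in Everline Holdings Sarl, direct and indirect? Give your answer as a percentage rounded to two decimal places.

80.64%

Amelia reaches Everline along 2 paths.
Via Palisade → Stratus: 60% × 15% × 96% = 8.64%.
Via Stratus: 75% × 96% = 72%.
Total: 8.64% + 72% = 80.64%.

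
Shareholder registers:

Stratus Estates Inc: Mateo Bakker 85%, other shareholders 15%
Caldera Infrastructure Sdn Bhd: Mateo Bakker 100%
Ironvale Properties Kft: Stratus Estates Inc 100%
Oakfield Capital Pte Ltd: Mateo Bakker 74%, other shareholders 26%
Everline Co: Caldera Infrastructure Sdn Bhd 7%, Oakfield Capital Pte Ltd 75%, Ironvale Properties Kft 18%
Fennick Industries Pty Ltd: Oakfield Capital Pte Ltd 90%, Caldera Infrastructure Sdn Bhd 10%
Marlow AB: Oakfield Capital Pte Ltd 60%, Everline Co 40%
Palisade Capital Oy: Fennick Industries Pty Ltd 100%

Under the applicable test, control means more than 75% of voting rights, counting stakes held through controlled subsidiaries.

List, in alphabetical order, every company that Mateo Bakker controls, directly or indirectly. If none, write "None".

Caldera Infrastructure Sdn Bhd, Ironvale Properties Kft, Stratus Estates Inc

Mateo holds 85% of Stratus, so Mateo controls Stratus.
Mateo holds 100% of Caldera, so Mateo controls Caldera.
Stratus holds 100% of Ironvale, so Mateo controls Ironvale.
No other company's threshold is met.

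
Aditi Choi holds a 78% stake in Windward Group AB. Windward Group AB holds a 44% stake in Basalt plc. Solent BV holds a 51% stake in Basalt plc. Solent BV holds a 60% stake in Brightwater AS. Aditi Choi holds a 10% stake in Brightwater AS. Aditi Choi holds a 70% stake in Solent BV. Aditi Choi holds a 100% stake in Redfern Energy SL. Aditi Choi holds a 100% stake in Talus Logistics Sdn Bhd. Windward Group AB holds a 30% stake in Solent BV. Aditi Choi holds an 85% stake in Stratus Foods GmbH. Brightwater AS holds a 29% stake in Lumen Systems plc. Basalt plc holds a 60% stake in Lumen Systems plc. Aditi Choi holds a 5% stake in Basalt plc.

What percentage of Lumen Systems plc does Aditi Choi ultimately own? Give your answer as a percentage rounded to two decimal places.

71.32%

Aditi reaches Lumen along 7 paths.
Via Brightwater: 10% × 29% = 2.9%.
Via Windward → Solent → Brightwater: 78% × 30% × 60% × 29% = 4.0716%.
Via Solent → Brightwater: 70% × 60% × 29% = 12.18%.
Via Windward → Basalt: 78% × 44% × 60% = 20.592%.
Via Windward → Solent → Basalt: 78% × 30% × 51% × 60% = 7.1604%.
Via Solent → Basalt: 70% × 51% × 60% = 21.42%.
Via Basalt: 5% × 60% = 3%.
Total: 2.9% + 4.0716% + 12.18% + 20.592% + 7.1604% + 21.42% + 3% = 71.324%.
Rounded: 71.32%.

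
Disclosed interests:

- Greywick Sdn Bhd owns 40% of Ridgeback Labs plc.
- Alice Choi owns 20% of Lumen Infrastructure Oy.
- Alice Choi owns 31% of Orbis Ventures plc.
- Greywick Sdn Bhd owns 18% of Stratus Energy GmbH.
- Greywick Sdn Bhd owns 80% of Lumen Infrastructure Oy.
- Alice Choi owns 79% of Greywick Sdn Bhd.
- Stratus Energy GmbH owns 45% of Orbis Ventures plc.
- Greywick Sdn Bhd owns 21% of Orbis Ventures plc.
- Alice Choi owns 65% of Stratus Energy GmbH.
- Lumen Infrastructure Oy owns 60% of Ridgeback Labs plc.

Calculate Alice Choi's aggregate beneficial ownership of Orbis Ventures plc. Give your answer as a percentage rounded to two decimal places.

Alice reaches Orbis along 4 paths.
Via Greywick: 79% × 21% = 16.59%.
Via Greywick → Stratus: 79% × 18% × 45% = 6.399%.
Via Stratus: 65% × 45% = 29.25%.
Direct stake: 31% = 31%.
Total: 16.59% + 6.399% + 29.25% + 31% = 83.239%.
Rounded: 83.24%.

83.24%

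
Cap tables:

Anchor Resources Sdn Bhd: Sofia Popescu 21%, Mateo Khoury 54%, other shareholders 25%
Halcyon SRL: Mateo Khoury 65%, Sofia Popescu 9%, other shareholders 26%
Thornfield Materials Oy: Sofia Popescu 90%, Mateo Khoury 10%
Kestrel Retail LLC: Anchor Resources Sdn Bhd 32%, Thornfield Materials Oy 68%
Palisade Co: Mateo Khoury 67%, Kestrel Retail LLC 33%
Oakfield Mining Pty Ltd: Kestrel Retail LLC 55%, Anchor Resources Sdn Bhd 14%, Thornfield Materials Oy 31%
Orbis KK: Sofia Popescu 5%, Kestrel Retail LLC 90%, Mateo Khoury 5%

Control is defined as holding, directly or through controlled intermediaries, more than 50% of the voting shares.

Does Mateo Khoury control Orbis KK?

No

Mateo holds 54% of Anchor, so Mateo controls Anchor.
Mateo holds 65% of Halcyon, so Mateo controls Halcyon.
Mateo holds 67% of Palisade, so Mateo controls Palisade.
In Orbis, Mateo's side holds only 5%, not > 50%.
So Mateo does not control Orbis.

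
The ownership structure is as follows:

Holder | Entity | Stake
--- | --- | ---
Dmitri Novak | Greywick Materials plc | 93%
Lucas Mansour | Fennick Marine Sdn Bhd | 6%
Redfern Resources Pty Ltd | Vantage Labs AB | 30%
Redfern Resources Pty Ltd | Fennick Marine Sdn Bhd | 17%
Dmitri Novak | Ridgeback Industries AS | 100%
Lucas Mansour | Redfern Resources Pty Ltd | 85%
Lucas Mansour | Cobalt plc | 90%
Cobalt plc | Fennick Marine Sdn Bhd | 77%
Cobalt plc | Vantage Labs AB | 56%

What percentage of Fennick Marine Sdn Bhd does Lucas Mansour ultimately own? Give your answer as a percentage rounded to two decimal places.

89.75%

Lucas reaches Fennick along 3 paths.
Via Redfern: 85% × 17% = 14.45%.
Direct stake: 6% = 6%.
Via Cobalt: 90% × 77% = 69.3%.
Total: 14.45% + 6% + 69.3% = 89.75%.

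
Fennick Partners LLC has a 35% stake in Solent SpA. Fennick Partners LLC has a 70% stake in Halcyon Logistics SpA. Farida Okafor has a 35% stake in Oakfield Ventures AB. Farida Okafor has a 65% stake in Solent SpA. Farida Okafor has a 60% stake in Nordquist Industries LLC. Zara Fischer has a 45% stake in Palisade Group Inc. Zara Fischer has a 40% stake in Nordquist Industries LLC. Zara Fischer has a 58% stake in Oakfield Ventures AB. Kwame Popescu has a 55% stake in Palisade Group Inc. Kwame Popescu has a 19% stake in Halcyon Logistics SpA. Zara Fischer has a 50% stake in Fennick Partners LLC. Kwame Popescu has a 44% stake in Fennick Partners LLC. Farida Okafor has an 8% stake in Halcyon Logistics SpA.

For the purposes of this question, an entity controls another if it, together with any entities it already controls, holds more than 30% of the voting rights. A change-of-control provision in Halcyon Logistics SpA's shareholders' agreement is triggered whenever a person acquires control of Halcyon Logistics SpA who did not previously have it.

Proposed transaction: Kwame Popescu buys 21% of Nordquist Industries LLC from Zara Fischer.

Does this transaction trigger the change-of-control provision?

The purchase adds only to Kwame's holdings (Zara's stake shrinks), so Kwame is the only person who could newly come to control Halcyon.
Kwame holds 44% of Fennick, so Kwame controls Fennick.
Kwame and Fennick together hold 19% + 70% = 89% of Halcyon, so Kwame controls Halcyon.
So Kwame already controls Halcyon before the transaction.
After the purchase, Kwame holds 21% of Nordquist directly, and Zara's stake falls to 19%.
Kwame controlled Halcyon already, so this is not a new person acquiring control; every other person's position is unchanged or reduced.
No new person acquires control, so the clause is not triggered.

No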